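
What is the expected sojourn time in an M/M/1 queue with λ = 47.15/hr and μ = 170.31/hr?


W = 1/(μ−λ) = 1/(170.31 − 47.15) = 1/123.16 = 0.008120 hr

Final: 0.008120 hr


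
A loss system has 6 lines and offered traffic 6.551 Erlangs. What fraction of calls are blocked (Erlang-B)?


B(c,a) = (a^c/c!) / Σ_{k=0}^{c} a^k/k!
a^6/6! = 109.777440
Σ terms (k=0..6): 1.00000 + 6.55100 + 21.45780 + 46.85668 + 76.73953 + 100.54414 + 109.77744 = 362.926595
B = 109.777440/362.926595 = 0.302478

Final: 0.302478


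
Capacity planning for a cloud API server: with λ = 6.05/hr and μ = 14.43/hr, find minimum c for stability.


Stability requires cμ > λ ⇔ c > λ/μ.
λ/μ = 6.05/14.43 = 0.4193
Minimum integer c = ⌊0.4193⌋ + 1 = 1
Check: 1·14.43 = 14.43 > 6.05, while 0·14.43 = 0.00 ≤ 6.05

Final: 1 servers


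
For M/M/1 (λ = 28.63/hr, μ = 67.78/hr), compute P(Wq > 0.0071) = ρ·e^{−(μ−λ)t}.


ρ = 28.63/67.78 = 0.4224
P(Wq > t) = ρ·e^{−(μ−λ)t} = 0.4224·e^{−0.2780}
= 0.4224·0.757323 = 0.319890

Final: 0.319890


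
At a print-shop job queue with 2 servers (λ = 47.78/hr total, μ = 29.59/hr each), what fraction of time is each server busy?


ρ = λ/(cμ) = 47.78/(2·29.59) = 47.78/59.18 = 0.8074

Final: 0.8074


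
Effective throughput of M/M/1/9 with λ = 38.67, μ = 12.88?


ρ = 3.0023; P_K = (1−ρ)ρ^9/(1−ρ^10) = 0.666936
λ_eff = λ(1 − P_K) = 38.67·(1 − 0.666936) = 38.67·0.333064 = 12.8796 /hr

Final: 12.8796 /hr


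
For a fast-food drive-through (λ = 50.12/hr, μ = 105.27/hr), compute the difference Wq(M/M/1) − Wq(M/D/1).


ρ = 50.12/105.27 = 0.4761
Wq(M/M/1) = ρ/(μ−λ) = 0.4761/55.15 = 0.008633 hr
Wq(M/D/1) = ρ/(2(μ−λ)) = 0.004316 hr
Savings = 0.008633 − 0.004316 = 0.004316 hr

Final: 0.004316 hr


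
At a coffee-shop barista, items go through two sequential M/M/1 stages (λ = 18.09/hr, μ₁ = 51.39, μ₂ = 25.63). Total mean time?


Each node sees arrival rate λ = 18.09/hr (tandem ⇒ throughput preserved).
W₁ = 1/(μ₁−λ) = 1/(51.39−18.09) = 0.03003 hr
W₂ = 1/(μ₂−λ) = 1/(25.63−18.09) = 0.13263 hr
W_total = W₁ + W₂ = 0.03003 + 0.13263 = 0.16266 hr

Final: 0.16266 hr


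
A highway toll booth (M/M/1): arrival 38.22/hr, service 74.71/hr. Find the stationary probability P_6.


ρ = 38.22/74.71 = 0.5116
P_n = (1−ρ)·ρ^n = (1 − 0.5116)·0.5116^6 = 0.4884·0.017926 = 0.008755

Final: 0.008755


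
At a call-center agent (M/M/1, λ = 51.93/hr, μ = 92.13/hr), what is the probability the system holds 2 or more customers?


ρ = 51.93/92.13 = 0.5637
P(N ≥ n) = ρ^n = 0.5637^2 = 0.317713

Final: 0.317713


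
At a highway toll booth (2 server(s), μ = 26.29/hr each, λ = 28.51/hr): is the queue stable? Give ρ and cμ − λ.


Total capacity cμ = 2·26.29 = 52.58/hr
ρ = λ/(cμ) = 28.51/52.58 = 0.5422
Stable ⇔ ρ < 1: YES
Spare capacity = cμ − λ = 52.58 − 28.51 = 24.07/hr

Final: ρ = 0.5422; stable; margin = 24.07/hr


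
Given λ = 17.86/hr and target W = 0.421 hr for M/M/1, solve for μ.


W = 1/(μ−λ) ⇒ μ − λ = 1/W = 1/0.421 = 2.3753
μ = λ + 1/W = 17.86 + 2.3753 = 20.2353 per hr

Final: 20.2353 /hr


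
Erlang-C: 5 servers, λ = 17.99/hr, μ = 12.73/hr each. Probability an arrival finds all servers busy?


a = λ/μ = 1.4132; ρ = a/5 = 0.2826
P₀ = 0.243083 (from M/M/c formula)
C(c,a) = [a^c/(c!(1−ρ))]·P₀ = [5.63656/(120·0.7174)]·0.243083
= 0.06548·0.243083 = 0.015917

Final: 0.015917


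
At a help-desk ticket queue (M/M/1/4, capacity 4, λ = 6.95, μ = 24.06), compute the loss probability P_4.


ρ = λ/μ = 6.95/24.06 = 0.2889
P_K = (1−ρ)ρ^K/(1−ρ^(K+1)) = (0.7111·0.006962)/(1 − 0.002011)
= 0.004951/0.997989 = 0.004961

Final: 0.004961


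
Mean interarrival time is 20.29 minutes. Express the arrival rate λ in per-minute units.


λ = 1/(interarrival time) in consistent units.
1 minute = 1 min, so λ = 1/20.29 = 0.04929 per minute

Final: 0.04929 /min


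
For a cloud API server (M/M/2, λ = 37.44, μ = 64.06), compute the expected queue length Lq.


a = λ/μ = 0.5845; ρ = a/2 = 0.2922
P₀ = 0.547717
Lq = P₀·a^c·ρ / (c!·(1−ρ)²) = 0.547717·0.34158·0.2922/(2·0.50094)
= 0.05457

Final: 0.05457


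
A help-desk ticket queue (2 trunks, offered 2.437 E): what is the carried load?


B(2,2.437) = 0.463512 (Erlang-B)
Carried load = a(1 − B) = 2.437·(1 − 0.463512) = 2.437·0.536488 = 1.3074 E

Final: 1.3074 Erlangs


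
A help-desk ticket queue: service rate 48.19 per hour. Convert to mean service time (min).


Mean service time = 1/μ = 1/48.19 hour = 0.02075 hour
In minutes: 0.02075 × 60 = 1.2451 min

Final: 1.2451 min


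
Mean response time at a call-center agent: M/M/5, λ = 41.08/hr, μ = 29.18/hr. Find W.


a = 1.4078; ρ = 0.2816; P₀ = 0.244401
Lq = P₀·a^c·ρ/(c!(1−ρ)²) = 0.006144
Wq = Lq/λ = 0.006144/41.08 = 0.0001496 hr
W = Wq + 1/μ = 0.0001496 + 0.03427 = 0.03442 hr

Final: 0.03442 hr


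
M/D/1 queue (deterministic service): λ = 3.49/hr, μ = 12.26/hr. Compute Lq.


ρ = 3.49/12.26 = 0.2847
M/D/1: Lq = ρ²/(2(1−ρ)) = 0.08103/(2·0.7153) = 0.05664

Final: 0.05664


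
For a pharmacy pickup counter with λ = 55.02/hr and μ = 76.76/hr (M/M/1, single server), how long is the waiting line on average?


ρ = 55.02/76.76 = 0.7168
Lq = ρ²/(1−ρ) = 0.5138/0.2832 = 1.8140

Final: 1.8140


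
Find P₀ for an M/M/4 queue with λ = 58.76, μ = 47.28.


a = λ/μ = 58.76/47.28 = 1.2428; ρ = a/c = 0.3107
Σ_{k=0}^{3} a^k/k! (terms k=0..3) = 1.00000 + 1.24281 + 0.77229 + 0.31993 = 3.33503
Tail: a^4/(4!(1−ρ)) = 2.38571/(24·0.6893) = 0.14421
P₀ = 1/(3.33503 + 0.14421) = 1/3.47924 = 0.287419

Final: 0.287419


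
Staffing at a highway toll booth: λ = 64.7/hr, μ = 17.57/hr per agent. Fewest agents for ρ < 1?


Stability requires cμ > λ ⇔ c > λ/μ.
λ/μ = 64.7/17.57 = 3.6824
Minimum integer c = ⌊3.6824⌋ + 1 = 4
Check: 4·17.57 = 70.28 > 64.7, while 3·17.57 = 52.71 ≤ 64.7

Final: 4 servers


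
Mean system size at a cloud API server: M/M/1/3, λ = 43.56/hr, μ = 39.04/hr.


ρ = 43.56/39.04 = 1.1158
L = ρ[1 − (K+1)ρ^K + Kρ^(K+1)] / [(1−ρ)(1−ρ^(K+1))]
Numerator: 1.1158·(1 − 4·1.389102 + 3·1.549931) = 0.104195
Denominator: (-0.1158)·(-0.549931) = 0.063670
L = 0.104195/0.063670 = 1.6365

Final: 1.6365


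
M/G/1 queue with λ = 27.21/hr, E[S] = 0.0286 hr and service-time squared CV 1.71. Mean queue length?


ρ = λ·E[S] = 27.21·0.0286 = 0.7782
Lq = ρ²(1+C_s²)/(2(1−ρ)) = 0.6056·(1+1.71)/(2·0.2218)
= 0.6056·2.7100/0.4436 = 3.69980

Final: 3.69980


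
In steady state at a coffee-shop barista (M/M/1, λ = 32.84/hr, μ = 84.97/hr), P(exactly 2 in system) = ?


ρ = 32.84/84.97 = 0.3865
P_n = (1−ρ)·ρ^n = (1 − 0.3865)·0.3865^2 = 0.6135·0.149374 = 0.091643

Final: 0.091643


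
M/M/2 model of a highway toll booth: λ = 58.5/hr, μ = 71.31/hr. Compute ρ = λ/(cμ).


ρ = λ/(cμ) = 58.5/(2·71.31) = 58.5/142.62 = 0.4102

Final: 0.4102


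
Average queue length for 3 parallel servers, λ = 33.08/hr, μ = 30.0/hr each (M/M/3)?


a = λ/μ = 1.1027; ρ = a/3 = 0.3676
P₀ = 0.326380
Lq = P₀·a^c·ρ / (c!·(1−ρ)²) = 0.326380·1.34070·0.3676/(6·0.39999)
= 0.06702

Final: 0.06702


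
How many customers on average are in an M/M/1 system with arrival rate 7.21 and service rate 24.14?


ρ = λ/μ = 7.21/24.14 = 0.2987
L = ρ/(1−ρ) = 0.2987/(1 − 0.2987) = 0.2987/0.7013 = 0.4259

Final: 0.4259


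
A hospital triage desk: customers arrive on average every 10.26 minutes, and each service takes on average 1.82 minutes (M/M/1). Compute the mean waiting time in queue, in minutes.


λ = 60/10.26 = 5.8480 /hr
μ = 60/1.82 = 32.9670 /hr
ρ = λ/μ = 5.8480/32.9670 = 0.1774
Wq = ρ/(μ−λ) = 0.1774/(32.9670−5.8480) = 0.006541 hr
In minutes: 0.006541·60 = 0.3925 min

Final: 0.3925 min


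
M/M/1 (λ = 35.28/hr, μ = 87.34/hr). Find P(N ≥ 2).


ρ = 35.28/87.34 = 0.4039
P(N ≥ n) = ρ^n = 0.4039^2 = 0.163166

Final: 0.163166


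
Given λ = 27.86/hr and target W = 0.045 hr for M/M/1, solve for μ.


W = 1/(μ−λ) ⇒ μ − λ = 1/W = 1/0.045 = 22.2222
μ = λ + 1/W = 27.86 + 22.2222 = 50.0822 per hr

Final: 50.0822 /hr


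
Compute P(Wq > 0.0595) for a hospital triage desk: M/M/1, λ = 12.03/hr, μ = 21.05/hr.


ρ = 12.03/21.05 = 0.5715
P(Wq > t) = ρ·e^{−(μ−λ)t} = 0.5715·e^{−0.5367}
= 0.5715·0.584680 = 0.334143

Final: 0.334143


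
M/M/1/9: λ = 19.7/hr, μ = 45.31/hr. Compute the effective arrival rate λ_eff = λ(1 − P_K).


ρ = 0.4348; P_K = (1−ρ)ρ^9/(1−ρ^10) = 0.0003139
λ_eff = λ(1 − P_K) = 19.7·(1 − 0.0003139) = 19.7·0.999686 = 19.6938 /hr

Final: 19.6938 /hr


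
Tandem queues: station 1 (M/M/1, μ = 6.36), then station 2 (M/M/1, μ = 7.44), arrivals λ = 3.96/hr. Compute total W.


Each node sees arrival rate λ = 3.96/hr (tandem ⇒ throughput preserved).
W₁ = 1/(μ₁−λ) = 1/(6.36−3.96) = 0.41667 hr
W₂ = 1/(μ₂−λ) = 1/(7.44−3.96) = 0.28736 hr
W_total = W₁ + W₂ = 0.41667 + 0.28736 = 0.70402 hr

Final: 0.70402 hr


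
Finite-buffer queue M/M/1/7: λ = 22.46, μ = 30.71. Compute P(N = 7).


ρ = λ/μ = 22.46/30.71 = 0.7314
P_K = (1−ρ)ρ^K/(1−ρ^(K+1)) = (0.2686·0.111920)/(1 − 0.081854)
= 0.030067/0.918146 = 0.032747

Final: 0.032747


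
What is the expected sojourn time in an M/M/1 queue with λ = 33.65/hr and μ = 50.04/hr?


W = 1/(μ−λ) = 1/(50.04 − 33.65) = 1/16.39 = 0.06101 hr

Final: 0.06101 hr


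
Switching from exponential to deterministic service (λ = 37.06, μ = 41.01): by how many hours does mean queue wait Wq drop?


ρ = 37.06/41.01 = 0.9037
Wq(M/M/1) = ρ/(μ−λ) = 0.9037/3.95 = 0.22878 hr
Wq(M/D/1) = ρ/(2(μ−λ)) = 0.11439 hr
Savings = 0.22878 − 0.11439 = 0.11439 hr

Final: 0.11439 hr


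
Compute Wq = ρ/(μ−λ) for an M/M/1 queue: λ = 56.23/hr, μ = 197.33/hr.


ρ = 56.23/197.33 = 0.2850
Wq = ρ/(μ−λ) = 0.2850/(197.33 − 56.23) = 0.2850/141.10 = 0.002020 hr

Final: 0.002020 hr


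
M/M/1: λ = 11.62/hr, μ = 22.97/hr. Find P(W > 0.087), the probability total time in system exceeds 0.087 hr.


W ~ Exponential(μ−λ) for M/M/1.
μ − λ = 22.97 − 11.62 = 11.3500
P(W > t) = e^{−(μ−λ)t} = e^{−0.9874} = 0.372525

Final: 0.372525


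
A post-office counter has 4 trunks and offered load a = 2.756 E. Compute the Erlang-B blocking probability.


B(c,a) = (a^c/c!) / Σ_{k=0}^{c} a^k/k!
a^4/4! = 2.403840
Σ terms (k=0..4): 1.00000 + 2.75600 + 3.79777 + 3.48888 + 2.40384 = 13.446491
B = 2.403840/13.446491 = 0.178771

Final: 0.178771


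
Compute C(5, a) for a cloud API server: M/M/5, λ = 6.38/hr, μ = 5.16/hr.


a = λ/μ = 1.2364; ρ = a/5 = 0.2473
P₀ = 0.290256 (from M/M/c formula)
C(c,a) = [a^c/(c!(1−ρ))]·P₀ = [2.88971/(120·0.7527)]·0.290256
= 0.03199·0.290256 = 0.009286

Final: 0.009286


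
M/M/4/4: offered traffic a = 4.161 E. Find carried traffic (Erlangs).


B(4,4.161) = 0.325989 (Erlang-B)
Carried load = a(1 − B) = 4.161·(1 − 0.325989) = 4.161·0.674011 = 2.8046 E

Final: 2.8046 Erlangs


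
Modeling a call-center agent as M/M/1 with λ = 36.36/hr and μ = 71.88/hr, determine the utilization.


ρ = λ/μ = 36.36/71.88 = 0.5058

Final: 0.5058


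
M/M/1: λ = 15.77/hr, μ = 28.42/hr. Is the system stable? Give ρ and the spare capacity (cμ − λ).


Total capacity cμ = 1·28.42 = 28.42/hr
ρ = λ/(cμ) = 15.77/28.42 = 0.5549
Stable ⇔ ρ < 1: YES
Spare capacity = cμ − λ = 28.42 − 15.77 = 12.65/hr

Final: ρ = 0.5549; stable; margin = 12.65/hr


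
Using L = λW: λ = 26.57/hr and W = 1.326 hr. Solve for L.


L = λW = 26.57·1.326 = 35.2318

Final: 35.2318


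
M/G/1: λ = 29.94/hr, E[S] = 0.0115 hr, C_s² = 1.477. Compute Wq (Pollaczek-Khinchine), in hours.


ρ = λ·E[S] = 29.94·0.0115 = 0.3443
E[S²] = E[S]²(1+C_s²) = 0.0115²·(1+1.477) = 0.0003276
Wq = λ·E[S²]/(2(1−ρ)) = 29.94·0.0003276/(2·0.6557) = 0.007479 hr

Final: 0.007479 hr


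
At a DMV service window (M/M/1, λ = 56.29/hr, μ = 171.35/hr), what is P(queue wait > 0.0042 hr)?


ρ = 56.29/171.35 = 0.3285
P(Wq > t) = ρ·e^{−(μ−λ)t} = 0.3285·e^{−0.4833}
= 0.3285·0.616774 = 0.202616

Final: 0.202616


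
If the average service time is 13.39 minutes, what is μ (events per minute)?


μ = 1/(service time) in consistent units.
1 minute = 1 min, so μ = 1/13.39 = 0.07468 per minute

Final: 0.07468 /min


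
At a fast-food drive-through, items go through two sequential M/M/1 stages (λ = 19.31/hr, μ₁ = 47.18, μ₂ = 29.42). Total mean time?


Each node sees arrival rate λ = 19.31/hr (tandem ⇒ throughput preserved).
W₁ = 1/(μ₁−λ) = 1/(47.18−19.31) = 0.03588 hr
W₂ = 1/(μ₂−λ) = 1/(29.42−19.31) = 0.09891 hr
W_total = W₁ + W₂ = 0.03588 + 0.09891 = 0.13479 hr

Final: 0.13479 hr


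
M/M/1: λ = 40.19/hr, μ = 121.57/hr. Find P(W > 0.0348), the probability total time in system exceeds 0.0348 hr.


W ~ Exponential(μ−λ) for M/M/1.
μ − λ = 121.57 − 40.19 = 81.3800
P(W > t) = e^{−(μ−λ)t} = e^{−2.8320} = 0.058894

Final: 0.058894


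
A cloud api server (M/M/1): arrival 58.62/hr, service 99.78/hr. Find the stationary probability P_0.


ρ = 58.62/99.78 = 0.5875
P_n = (1−ρ)·ρ^n = (1 − 0.5875)·0.5875^0 = 0.4125·1.000000 = 0.412508

Final: 0.412508


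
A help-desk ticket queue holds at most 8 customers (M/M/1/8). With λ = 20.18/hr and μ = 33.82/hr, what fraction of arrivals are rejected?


ρ = λ/μ = 20.18/33.82 = 0.5967
P_K = (1−ρ)ρ^K/(1−ρ^(K+1)) = (0.4033·0.016069)/(1 − 0.009588)
= 0.006481/0.990412 = 0.006543

Final: 0.006543


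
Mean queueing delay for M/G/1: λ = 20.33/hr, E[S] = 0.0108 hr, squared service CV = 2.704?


ρ = λ·E[S] = 20.33·0.0108 = 0.2196
E[S²] = E[S]²(1+C_s²) = 0.0108²·(1+2.704) = 0.0004320
Wq = λ·E[S²]/(2(1−ρ)) = 20.33·0.0004320/(2·0.7804) = 0.005627 hr

Final: 0.005627 hr


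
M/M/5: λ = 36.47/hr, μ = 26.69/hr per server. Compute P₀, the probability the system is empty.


a = λ/μ = 36.47/26.69 = 1.3664; ρ = a/c = 0.2733
Σ_{k=0}^{4} a^k/k! (terms k=0..4) = 1.00000 + 1.36643 + 0.93356 + 0.42522 + 0.14526 = 3.87047
Tail: a^5/(5!(1−ρ)) = 4.76361/(120·0.7267) = 0.05462
P₀ = 1/(3.87047 + 0.05462) = 1/3.92509 = 0.254771

Final: 0.254771


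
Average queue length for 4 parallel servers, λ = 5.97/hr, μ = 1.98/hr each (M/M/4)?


a = λ/μ = 3.0152; ρ = a/4 = 0.7538
P₀ = 0.036879
Lq = P₀·a^c·ρ / (c!·(1−ρ)²) = 0.036879·82.64880·0.7538/(24·0.06062)
= 1.57918

Final: 1.57918


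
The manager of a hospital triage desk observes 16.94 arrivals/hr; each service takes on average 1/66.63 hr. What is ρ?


ρ = λ/μ = 16.94/66.63 = 0.2542

Final: 0.2542


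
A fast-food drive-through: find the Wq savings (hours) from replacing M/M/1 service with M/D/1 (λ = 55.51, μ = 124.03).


ρ = 55.51/124.03 = 0.4476
Wq(M/M/1) = ρ/(μ−λ) = 0.4476/68.52 = 0.006532 hr
Wq(M/D/1) = ρ/(2(μ−λ)) = 0.003266 hr
Savings = 0.006532 − 0.003266 = 0.003266 hr

Final: 0.003266 hr


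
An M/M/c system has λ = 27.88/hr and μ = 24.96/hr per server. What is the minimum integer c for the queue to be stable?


Stability requires cμ > λ ⇔ c > λ/μ.
λ/μ = 27.88/24.96 = 1.1170
Minimum integer c = ⌊1.1170⌋ + 1 = 2
Check: 2·24.96 = 49.92 > 27.88, while 1·24.96 = 24.96 ≤ 27.88

Final: 2 servers


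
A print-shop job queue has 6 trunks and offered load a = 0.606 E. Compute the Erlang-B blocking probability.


B(c,a) = (a^c/c!) / Σ_{k=0}^{c} a^k/k!
a^6/6! = 0.00006879
Σ terms (k=0..6): 1.00000 + 0.60600 + 0.18362 + 0.03709 + 0.005619 + 0.0006811 + 0.00006879 = 1.833078
B = 0.00006879/1.833078 = 0.00003753

Final: 0.00003753


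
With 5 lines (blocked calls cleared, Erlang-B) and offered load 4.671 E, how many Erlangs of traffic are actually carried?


B(5,4.671) = 0.257607 (Erlang-B)
Carried load = a(1 − B) = 4.671·(1 − 0.257607) = 4.671·0.742393 = 3.4677 E

Final: 3.4677 Erlangs


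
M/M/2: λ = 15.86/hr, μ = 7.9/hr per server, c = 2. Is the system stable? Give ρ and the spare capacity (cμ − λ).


Total capacity cμ = 2·7.9 = 15.80/hr
ρ = λ/(cμ) = 15.86/15.80 = 1.0038
Stable ⇔ ρ < 1: NO
Spare capacity = cμ − λ = 15.80 − 15.86 = -0.06/hr

Final: ρ = 1.0038; unstable; margin = -0.06/hr


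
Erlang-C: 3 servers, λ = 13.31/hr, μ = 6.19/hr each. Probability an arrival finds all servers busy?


a = λ/μ = 2.1502; ρ = a/3 = 0.7167
P₀ = 0.088404 (from M/M/c formula)
C(c,a) = [a^c/(c!(1−ρ))]·P₀ = [9.94174/(6·0.2833)]·0.088404
= 5.84975·0.088404 = 0.517139

Final: 0.517139


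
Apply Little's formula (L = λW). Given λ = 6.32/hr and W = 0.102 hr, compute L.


L = λW = 6.32·0.102 = 0.6446

Final: 0.6446


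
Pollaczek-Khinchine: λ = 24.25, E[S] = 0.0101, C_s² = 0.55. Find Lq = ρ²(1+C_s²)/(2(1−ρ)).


ρ = λ·E[S] = 24.25·0.0101 = 0.2449
Lq = ρ²(1+C_s²)/(2(1−ρ)) = 0.05999·(1+0.55)/(2·0.7551)
= 0.05999·1.5500/1.5101 = 0.06157

Final: 0.06157


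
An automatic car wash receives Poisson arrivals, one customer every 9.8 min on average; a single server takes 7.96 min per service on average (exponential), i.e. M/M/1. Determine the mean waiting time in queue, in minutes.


λ = 60/9.8 = 6.1224 /hr
μ = 60/7.96 = 7.5377 /hr
ρ = λ/μ = 6.1224/7.5377 = 0.8122
Wq = ρ/(μ−λ) = 0.8122/(7.5377−6.1224) = 0.57393 hr
In minutes: 0.57393·60 = 34.436 min

Final: 34.436 min


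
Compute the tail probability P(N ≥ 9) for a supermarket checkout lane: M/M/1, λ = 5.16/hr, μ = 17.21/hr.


ρ = 5.16/17.21 = 0.2998
P(N ≥ n) = ρ^n = 0.2998^9 = 0.00001958

Final: 0.00001958


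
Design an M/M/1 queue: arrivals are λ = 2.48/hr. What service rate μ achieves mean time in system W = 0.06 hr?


W = 1/(μ−λ) ⇒ μ − λ = 1/W = 1/0.06 = 16.6667
μ = λ + 1/W = 2.48 + 16.6667 = 19.1467 per hr

Final: 19.1467 /hr


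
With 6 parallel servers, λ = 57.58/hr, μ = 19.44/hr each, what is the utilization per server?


ρ = λ/(cμ) = 57.58/(6·19.44) = 57.58/116.64 = 0.4937

Final: 0.4937


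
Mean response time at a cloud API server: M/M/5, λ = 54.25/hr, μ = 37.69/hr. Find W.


a = 1.4394; ρ = 0.2879; P₀ = 0.236774
Lq = P₀·a^c·ρ/(c!(1−ρ)²) = 0.006920
Wq = Lq/λ = 0.006920/54.25 = 0.0001276 hr
W = Wq + 1/μ = 0.0001276 + 0.02653 = 0.02666 hr

Final: 0.02666 hr


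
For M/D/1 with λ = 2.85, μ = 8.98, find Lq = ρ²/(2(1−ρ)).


ρ = 2.85/8.98 = 0.3174
M/D/1: Lq = ρ²/(2(1−ρ)) = 0.1007/(2·0.6826) = 0.07378

Final: 0.07378


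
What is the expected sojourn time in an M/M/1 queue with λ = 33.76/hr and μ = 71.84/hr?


W = 1/(μ−λ) = 1/(71.84 − 33.76) = 1/38.08 = 0.02626 hr

Final: 0.02626 hr


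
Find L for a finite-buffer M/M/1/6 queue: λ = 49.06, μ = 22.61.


ρ = 49.06/22.61 = 2.1698
L = ρ[1 − (K+1)ρ^K + Kρ^(K+1)] / [(1−ρ)(1−ρ^(K+1))]
Numerator: 2.1698·(1 − 7·104.366685 + 6·226.458627) = 1365.228421
Denominator: (-1.1698)·(-225.458627) = 263.749699
L = 1365.228421/263.749699 = 5.1762

Final: 5.1762


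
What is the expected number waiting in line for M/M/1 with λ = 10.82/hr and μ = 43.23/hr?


ρ = 10.82/43.23 = 0.2503
Lq = ρ²/(1−ρ) = 0.06264/0.7497 = 0.08356

Final: 0.08356


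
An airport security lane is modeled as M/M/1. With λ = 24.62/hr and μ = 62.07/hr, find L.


ρ = λ/μ = 24.62/62.07 = 0.3966
L = ρ/(1−ρ) = 0.3966/(1 − 0.3966) = 0.3966/0.6034 = 0.6574

Final: 0.6574


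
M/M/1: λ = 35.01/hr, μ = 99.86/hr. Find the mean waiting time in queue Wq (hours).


ρ = 35.01/99.86 = 0.3506
Wq = ρ/(μ−λ) = 0.3506/(99.86 − 35.01) = 0.3506/64.85 = 0.005406 hr

Final: 0.005406 hr


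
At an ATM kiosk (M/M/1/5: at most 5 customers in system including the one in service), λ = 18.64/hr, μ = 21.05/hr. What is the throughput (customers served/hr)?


ρ = 0.8855; P_K = (1−ρ)ρ^5/(1−ρ^6) = 0.120368
λ_eff = λ(1 − P_K) = 18.64·(1 − 0.120368) = 18.64·0.879632 = 16.3963 /hr

Final: 16.3963 /hr


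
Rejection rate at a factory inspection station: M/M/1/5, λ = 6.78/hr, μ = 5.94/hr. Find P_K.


ρ = λ/μ = 6.78/5.94 = 1.1414
P_K = (1−ρ)ρ^K/(1−ρ^(K+1)) = (-0.1414·1.937386)/(1 − 2.211360)
= -0.273974/-1.211360 = 0.226170

Final: 0.226170


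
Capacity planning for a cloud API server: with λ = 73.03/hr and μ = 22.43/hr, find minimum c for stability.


Stability requires cμ > λ ⇔ c > λ/μ.
λ/μ = 73.03/22.43 = 3.2559
Minimum integer c = ⌊3.2559⌋ + 1 = 4
Check: 4·22.43 = 89.72 > 73.03, while 3·22.43 = 67.29 ≤ 73.03

Final: 4 servers


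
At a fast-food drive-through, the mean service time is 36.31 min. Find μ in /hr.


μ = 1/(service time) in consistent units.
1 hour = 60 min, so μ = 60/36.31 = 1.6524 per hour

Final: 1.6524 /hr


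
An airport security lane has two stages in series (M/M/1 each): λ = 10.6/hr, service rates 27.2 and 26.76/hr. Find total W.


Each node sees arrival rate λ = 10.6/hr (tandem ⇒ throughput preserved).
W₁ = 1/(μ₁−λ) = 1/(27.2−10.6) = 0.06024 hr
W₂ = 1/(μ₂−λ) = 1/(26.76−10.6) = 0.06188 hr
W_total = W₁ + W₂ = 0.06024 + 0.06188 = 0.12212 hr

Final: 0.12212 hr


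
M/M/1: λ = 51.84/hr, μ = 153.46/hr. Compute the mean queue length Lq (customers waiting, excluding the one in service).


ρ = 51.84/153.46 = 0.3378
Lq = ρ²/(1−ρ) = 0.1141/0.6622 = 0.1723

Final: 0.1723


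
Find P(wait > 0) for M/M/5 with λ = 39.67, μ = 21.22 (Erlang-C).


a = λ/μ = 1.8695; ρ = a/5 = 0.3739
P₀ = 0.153405 (from M/M/c formula)
C(c,a) = [a^c/(c!(1−ρ))]·P₀ = [22.83411/(120·0.6261)]·0.153405
= 0.30392·0.153405 = 0.046622

Final: 0.046622


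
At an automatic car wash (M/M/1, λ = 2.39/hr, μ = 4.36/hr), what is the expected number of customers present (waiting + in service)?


ρ = λ/μ = 2.39/4.36 = 0.5482
L = ρ/(1−ρ) = 0.5482/(1 − 0.5482) = 0.5482/0.4518 = 1.2132

Final: 1.2132


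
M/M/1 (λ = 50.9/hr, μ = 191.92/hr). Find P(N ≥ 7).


ρ = 50.9/191.92 = 0.2652
P(N ≥ n) = ρ^n = 0.2652^7 = 0.00009230

Final: 0.00009230


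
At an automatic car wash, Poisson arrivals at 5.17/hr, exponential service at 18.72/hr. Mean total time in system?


W = 1/(μ−λ) = 1/(18.72 − 5.17) = 1/13.55 = 0.07380 hr

Final: 0.07380 hr


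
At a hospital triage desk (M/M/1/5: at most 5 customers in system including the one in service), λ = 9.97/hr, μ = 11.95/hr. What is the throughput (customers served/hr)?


ρ = 0.8343; P_K = (1−ρ)ρ^5/(1−ρ^6) = 0.101062
λ_eff = λ(1 − P_K) = 9.97·(1 − 0.101062) = 9.97·0.898938 = 8.9624 /hr

Final: 8.9624 /hr


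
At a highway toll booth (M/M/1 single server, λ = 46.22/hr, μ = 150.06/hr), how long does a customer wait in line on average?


ρ = 46.22/150.06 = 0.3080
Wq = ρ/(μ−λ) = 0.3080/(150.06 − 46.22) = 0.3080/103.84 = 0.002966 hr

Final: 0.002966 hr


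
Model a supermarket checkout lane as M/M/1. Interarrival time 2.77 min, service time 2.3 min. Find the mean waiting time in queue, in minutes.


λ = 60/2.77 = 21.6606 /hr
μ = 60/2.3 = 26.0870 /hr
ρ = λ/μ = 21.6606/26.0870 = 0.8303
Wq = ρ/(μ−λ) = 0.8303/(26.0870−21.6606) = 0.18759 hr
In minutes: 0.18759·60 = 11.255 min

Final: 11.255 min


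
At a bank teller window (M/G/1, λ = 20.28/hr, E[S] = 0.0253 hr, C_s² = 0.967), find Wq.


ρ = λ·E[S] = 20.28·0.0253 = 0.5131
E[S²] = E[S]²(1+C_s²) = 0.0253²·(1+0.967) = 0.001259
Wq = λ·E[S²]/(2(1−ρ)) = 20.28·0.001259/(2·0.4869) = 0.02622 hr

Final: 0.02622 hr


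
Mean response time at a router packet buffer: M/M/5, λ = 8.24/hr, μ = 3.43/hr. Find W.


a = 2.4023; ρ = 0.4805; P₀ = 0.088732
Lq = P₀·a^c·ρ/(c!(1−ρ)²) = 0.10532
Wq = Lq/λ = 0.10532/8.24 = 0.01278 hr
W = Wq + 1/μ = 0.01278 + 0.29155 = 0.30433 hr

Final: 0.30433 hr


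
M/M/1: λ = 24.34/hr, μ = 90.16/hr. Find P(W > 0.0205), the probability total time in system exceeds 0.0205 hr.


W ~ Exponential(μ−λ) for M/M/1.
μ − λ = 90.16 − 24.34 = 65.8200
P(W > t) = e^{−(μ−λ)t} = e^{−1.3493} = 0.259419

Final: 0.259419


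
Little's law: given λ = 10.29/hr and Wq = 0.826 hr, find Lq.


Lq = λWq = 10.29·0.826 = 8.4995

Final: 8.4995


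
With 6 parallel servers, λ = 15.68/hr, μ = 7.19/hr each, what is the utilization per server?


ρ = λ/(cμ) = 15.68/(6·7.19) = 15.68/43.14 = 0.3635

Final: 0.3635


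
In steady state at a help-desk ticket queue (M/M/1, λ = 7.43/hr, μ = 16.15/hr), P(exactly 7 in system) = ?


ρ = 7.43/16.15 = 0.4601
P_n = (1−ρ)·ρ^n = (1 − 0.4601)·0.4601^7 = 0.5399·0.004362 = 0.002355

Final: 0.002355


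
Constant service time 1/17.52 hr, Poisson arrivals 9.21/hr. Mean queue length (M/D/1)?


ρ = 9.21/17.52 = 0.5257
M/D/1: Lq = ρ²/(2(1−ρ)) = 0.2763/(2·0.4743) = 0.29131

Final: 0.29131


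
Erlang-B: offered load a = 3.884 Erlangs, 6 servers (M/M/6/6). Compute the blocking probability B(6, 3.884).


B(c,a) = (a^c/c!) / Σ_{k=0}^{c} a^k/k!
a^6/6! = 4.768072
Σ terms (k=0..6): 1.00000 + 3.88400 + 7.54273 + 9.76532 + 9.48212 + 7.36571 + 4.76807 = 43.807957
B = 4.768072/43.807957 = 0.108840

Final: 0.108840


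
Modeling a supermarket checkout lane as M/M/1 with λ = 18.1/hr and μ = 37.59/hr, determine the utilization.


ρ = λ/μ = 18.1/37.59 = 0.4815

Final: 0.4815


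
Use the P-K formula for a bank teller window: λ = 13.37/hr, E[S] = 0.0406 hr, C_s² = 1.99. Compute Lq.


ρ = λ·E[S] = 13.37·0.0406 = 0.5428
Lq = ρ²(1+C_s²)/(2(1−ρ)) = 0.2947·(1+1.99)/(2·0.4572)
= 0.2947·2.9900/0.9144 = 0.96354

Final: 0.96354


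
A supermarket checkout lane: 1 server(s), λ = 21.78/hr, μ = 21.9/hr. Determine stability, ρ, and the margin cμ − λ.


Total capacity cμ = 1·21.9 = 21.90/hr
ρ = λ/(cμ) = 21.78/21.90 = 0.9945
Stable ⇔ ρ < 1: YES
Spare capacity = cμ − λ = 21.90 − 21.78 = 0.12/hr

Final: ρ = 0.9945; stable; margin = 0.12/hr


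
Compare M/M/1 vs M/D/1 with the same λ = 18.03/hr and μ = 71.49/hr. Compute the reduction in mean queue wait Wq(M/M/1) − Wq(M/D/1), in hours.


ρ = 18.03/71.49 = 0.2522
Wq(M/M/1) = ρ/(μ−λ) = 0.2522/53.46 = 0.004718 hr
Wq(M/D/1) = ρ/(2(μ−λ)) = 0.002359 hr
Savings = 0.004718 − 0.002359 = 0.002359 hr

Final: 0.002359 hr


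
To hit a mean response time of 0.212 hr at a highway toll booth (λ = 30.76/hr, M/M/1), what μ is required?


W = 1/(μ−λ) ⇒ μ − λ = 1/W = 1/0.212 = 4.7170
μ = λ + 1/W = 30.76 + 4.7170 = 35.4770 per hr

Final: 35.4770 /hr


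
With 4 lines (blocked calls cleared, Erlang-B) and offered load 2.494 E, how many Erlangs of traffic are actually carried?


B(4,2.494) = 0.149242 (Erlang-B)
Carried load = a(1 − B) = 2.494·(1 − 0.149242) = 2.494·0.850758 = 2.1218 E

Final: 2.1218 Erlangs


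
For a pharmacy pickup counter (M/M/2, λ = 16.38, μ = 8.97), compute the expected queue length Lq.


a = λ/μ = 1.8261; ρ = a/2 = 0.9130
P₀ = 0.045455
Lq = P₀·a^c·ρ / (c!·(1−ρ)²) = 0.045455·3.33459·0.9130/(2·0.007561)
= 9.15119

Final: 9.15119


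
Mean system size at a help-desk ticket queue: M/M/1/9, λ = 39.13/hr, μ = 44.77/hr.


ρ = 39.13/44.77 = 0.8740
L = ρ[1 − (K+1)ρ^K + Kρ^(K+1)] / [(1−ρ)(1−ρ^(K+1))]
Numerator: 0.8740·(1 − 10·0.297649 + 9·0.260152) = 0.318911
Denominator: (0.1260)·(0.739848) = 0.093204
L = 0.318911/0.093204 = 3.4216

Final: 3.4216


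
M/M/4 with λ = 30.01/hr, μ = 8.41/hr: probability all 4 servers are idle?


a = λ/μ = 30.01/8.41 = 3.5684; ρ = a/c = 0.8921
Σ_{k=0}^{3} a^k/k! (terms k=0..3) = 1.00000 + 3.56837 + 6.36664 + 7.57284 = 18.50785
Tail: a^4/(4!(1−ρ)) = 162.13620/(24·0.1079) = 62.60631
P₀ = 1/(18.50785 + 62.60631) = 1/81.11416 = 0.012328

Final: 0.012328


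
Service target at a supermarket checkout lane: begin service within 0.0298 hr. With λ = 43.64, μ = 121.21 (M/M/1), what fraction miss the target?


ρ = 43.64/121.21 = 0.3600
P(Wq > t) = ρ·e^{−(μ−λ)t} = 0.3600·e^{−2.3116}
= 0.3600·0.099104 = 0.035681

Final: 0.035681


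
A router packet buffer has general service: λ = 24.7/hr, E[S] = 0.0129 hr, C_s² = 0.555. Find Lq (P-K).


ρ = λ·E[S] = 24.7·0.0129 = 0.3186
Lq = ρ²(1+C_s²)/(2(1−ρ)) = 0.1015·(1+0.555)/(2·0.6814)
= 0.1015·1.5550/1.3627 = 0.11585

Final: 0.11585


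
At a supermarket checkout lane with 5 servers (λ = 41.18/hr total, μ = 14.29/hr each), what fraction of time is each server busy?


ρ = λ/(cμ) = 41.18/(5·14.29) = 41.18/71.45 = 0.5763

Final: 0.5763


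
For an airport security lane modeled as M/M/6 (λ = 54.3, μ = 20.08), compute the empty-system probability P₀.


a = λ/μ = 54.3/20.08 = 2.7042; ρ = a/c = 0.4507
Σ_{k=0}^{5} a^k/k! (terms k=0..5) = 1.00000 + 2.70418 + 3.65630 + 3.29577 + 2.22809 + 1.20503 = 14.08939
Tail: a^6/(6!(1−ρ)) = 391.03599/(720·0.5493) = 0.98872
P₀ = 1/(14.08939 + 0.98872) = 1/15.07810 = 0.066321

Final: 0.066321


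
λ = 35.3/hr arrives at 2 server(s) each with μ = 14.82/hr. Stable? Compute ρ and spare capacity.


Total capacity cμ = 2·14.82 = 29.64/hr
ρ = λ/(cμ) = 35.3/29.64 = 1.1910
Stable ⇔ ρ < 1: NO
Spare capacity = cμ − λ = 29.64 − 35.3 = -5.66/hr

Final: ρ = 1.1910; unstable; margin = -5.66/hr


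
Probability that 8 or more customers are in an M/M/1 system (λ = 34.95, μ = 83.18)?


ρ = 34.95/83.18 = 0.4202
P(N ≥ n) = ρ^n = 0.4202^8 = 0.0009715

Final: 0.0009715


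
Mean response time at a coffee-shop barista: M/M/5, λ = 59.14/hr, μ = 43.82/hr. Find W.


a = 1.3496; ρ = 0.2699; P₀ = 0.259108
Lq = P₀·a^c·ρ/(c!(1−ρ)²) = 0.004896
Wq = Lq/λ = 0.004896/59.14 = 0.00008279 hr
W = Wq + 1/μ = 0.00008279 + 0.02282 = 0.02290 hr

Final: 0.02290 hr


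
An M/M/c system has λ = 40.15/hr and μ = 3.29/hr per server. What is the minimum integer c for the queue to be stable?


Stability requires cμ > λ ⇔ c > λ/μ.
λ/μ = 40.15/3.29 = 12.2036
Minimum integer c = ⌊12.2036⌋ + 1 = 13
Check: 13·3.29 = 42.77 > 40.15, while 12·3.29 = 39.48 ≤ 40.15

Final: 13 servers


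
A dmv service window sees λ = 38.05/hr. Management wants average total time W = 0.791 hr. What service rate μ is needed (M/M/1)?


W = 1/(μ−λ) ⇒ μ − λ = 1/W = 1/0.791 = 1.2642
μ = λ + 1/W = 38.05 + 1.2642 = 39.3142 per hr

Final: 39.3142 /hr


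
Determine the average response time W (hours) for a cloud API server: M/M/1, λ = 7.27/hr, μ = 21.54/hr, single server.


W = 1/(μ−λ) = 1/(21.54 − 7.27) = 1/14.27 = 0.07008 hr

Final: 0.07008 hr


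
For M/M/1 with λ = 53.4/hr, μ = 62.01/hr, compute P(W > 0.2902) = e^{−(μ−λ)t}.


W ~ Exponential(μ−λ) for M/M/1.
μ − λ = 62.01 − 53.4 = 8.6100
P(W > t) = e^{−(μ−λ)t} = e^{−2.4986} = 0.082198

Final: 0.082198


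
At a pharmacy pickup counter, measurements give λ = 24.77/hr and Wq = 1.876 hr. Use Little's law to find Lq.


Lq = λWq = 24.77·1.876 = 46.4685

Final: 46.4685


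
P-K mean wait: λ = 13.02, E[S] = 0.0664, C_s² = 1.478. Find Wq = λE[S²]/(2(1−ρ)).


ρ = λ·E[S] = 13.02·0.0664 = 0.8645
E[S²] = E[S]²(1+C_s²) = 0.0664²·(1+1.478) = 0.010925
Wq = λ·E[S²]/(2(1−ρ)) = 13.02·0.010925/(2·0.1355) = 0.52501 hr

Final: 0.52501 hr


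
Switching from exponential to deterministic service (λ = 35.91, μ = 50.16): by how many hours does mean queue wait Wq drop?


ρ = 35.91/50.16 = 0.7159
Wq(M/M/1) = ρ/(μ−λ) = 0.7159/14.25 = 0.05024 hr
Wq(M/D/1) = ρ/(2(μ−λ)) = 0.02512 hr
Savings = 0.05024 − 0.02512 = 0.02512 hr

Final: 0.02512 hr


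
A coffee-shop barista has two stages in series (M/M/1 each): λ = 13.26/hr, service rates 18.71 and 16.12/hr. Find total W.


Each node sees arrival rate λ = 13.26/hr (tandem ⇒ throughput preserved).
W₁ = 1/(μ₁−λ) = 1/(18.71−13.26) = 0.18349 hr
W₂ = 1/(μ₂−λ) = 1/(16.12−13.26) = 0.34965 hr
W_total = W₁ + W₂ = 0.18349 + 0.34965 = 0.53314 hr

Final: 0.53314 hr


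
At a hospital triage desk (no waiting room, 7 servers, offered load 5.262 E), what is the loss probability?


B(c,a) = (a^c/c!) / Σ_{k=0}^{c} a^k/k!
a^7/7! = 22.162838
Σ terms (k=0..7): 1.00000 + 5.26200 + 13.84432 + 24.28294 + 31.94421 + 33.61809 + 29.48306 + 22.16284 = 161.597455
B = 22.162838/161.597455 = 0.137148

Final: 0.137148


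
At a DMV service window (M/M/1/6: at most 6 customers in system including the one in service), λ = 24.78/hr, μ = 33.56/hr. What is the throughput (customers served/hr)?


ρ = 0.7384; P_K = (1−ρ)ρ^6/(1−ρ^7) = 0.048161
λ_eff = λ(1 − P_K) = 24.78·(1 − 0.048161) = 24.78·0.951839 = 23.5866 /hr

Final: 23.5866 /hr


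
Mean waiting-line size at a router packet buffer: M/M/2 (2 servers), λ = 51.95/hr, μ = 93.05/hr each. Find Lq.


a = λ/μ = 0.5583; ρ = a/2 = 0.2792
P₀ = 0.563537
Lq = P₀·a^c·ρ / (c!·(1−ρ)²) = 0.563537·0.31170·0.2792/(2·0.51962)
= 0.04718

Final: 0.04718


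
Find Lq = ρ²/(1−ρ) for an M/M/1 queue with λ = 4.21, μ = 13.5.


ρ = 4.21/13.5 = 0.3119
Lq = ρ²/(1−ρ) = 0.09725/0.6881 = 0.1413

Final: 0.1413


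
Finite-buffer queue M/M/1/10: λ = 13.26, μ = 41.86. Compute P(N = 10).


ρ = λ/μ = 13.26/41.86 = 0.3168
P_K = (1−ρ)ρ^K/(1−ρ^(K+1)) = (0.6832·0.00001017)/(1 − 0.000003222)
= 0.000006950/0.999997 = 0.000006950

Final: 0.000006950


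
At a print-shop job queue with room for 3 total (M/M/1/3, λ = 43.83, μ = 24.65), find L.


ρ = 43.83/24.65 = 1.7781
L = ρ[1 − (K+1)ρ^K + Kρ^(K+1)] / [(1−ρ)(1−ρ^(K+1))]
Numerator: 1.7781·(1 − 4·5.621648 + 3·9.995815) = 15.115308
Denominator: (-0.7781)·(-8.995815) = 6.999583
L = 15.115308/6.999583 = 2.1595

Final: 2.1595


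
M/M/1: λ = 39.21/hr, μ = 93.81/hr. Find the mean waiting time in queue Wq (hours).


ρ = 39.21/93.81 = 0.4180
Wq = ρ/(μ−λ) = 0.4180/(93.81 − 39.21) = 0.4180/54.60 = 0.007655 hr

Final: 0.007655 hr


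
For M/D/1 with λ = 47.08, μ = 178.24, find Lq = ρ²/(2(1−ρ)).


ρ = 47.08/178.24 = 0.2641
M/D/1: Lq = ρ²/(2(1−ρ)) = 0.06977/(2·0.7359) = 0.04741

Final: 0.04741


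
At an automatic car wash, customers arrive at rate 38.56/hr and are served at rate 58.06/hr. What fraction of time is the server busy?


ρ = λ/μ = 38.56/58.06 = 0.6641

Final: 0.6641


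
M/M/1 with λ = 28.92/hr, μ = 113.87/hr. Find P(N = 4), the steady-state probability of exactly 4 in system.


ρ = 28.92/113.87 = 0.2540
P_n = (1−ρ)·ρ^n = (1 − 0.2540)·0.2540^4 = 0.7460·0.004161 = 0.003104

Final: 0.003104


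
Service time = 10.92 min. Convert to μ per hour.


μ = 1/(service time) in consistent units.
1 hour = 60 min, so μ = 60/10.92 = 5.4945 per hour

Final: 5.4945 /hr


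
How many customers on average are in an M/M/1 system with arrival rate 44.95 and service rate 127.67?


ρ = λ/μ = 44.95/127.67 = 0.3521
L = ρ/(1−ρ) = 0.3521/(1 − 0.3521) = 0.3521/0.6479 = 0.5434

Final: 0.5434


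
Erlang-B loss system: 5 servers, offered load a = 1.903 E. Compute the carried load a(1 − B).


B(5,1.903) = 0.031432 (Erlang-B)
Carried load = a(1 − B) = 1.903·(1 − 0.031432) = 1.903·0.968568 = 1.8432 E

Final: 1.8432 Erlangs


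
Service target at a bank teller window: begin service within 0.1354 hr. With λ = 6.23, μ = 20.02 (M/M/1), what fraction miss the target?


ρ = 6.23/20.02 = 0.3112
P(Wq > t) = ρ·e^{−(μ−λ)t} = 0.3112·e^{−1.8672}
= 0.3112·0.154561 = 0.048098

Final: 0.048098


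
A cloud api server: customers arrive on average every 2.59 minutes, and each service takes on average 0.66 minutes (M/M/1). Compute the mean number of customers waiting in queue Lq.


λ = 60/2.59 = 23.1660 /hr
μ = 60/0.66 = 90.9091 /hr
ρ = λ/μ = 23.1660/90.9091 = 0.2548
Lq = ρ²/(1−ρ) = 0.06494/0.7452 = 0.08714

Final: 0.08714


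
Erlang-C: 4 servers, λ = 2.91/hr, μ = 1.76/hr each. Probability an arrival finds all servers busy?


a = λ/μ = 1.6534; ρ = a/4 = 0.4134
P₀ = 0.188522 (from M/M/c formula)
C(c,a) = [a^c/(c!(1−ρ))]·P₀ = [7.47345/(24·0.5866)]·0.188522
= 0.53080·0.188522 = 0.100068

Final: 0.100068


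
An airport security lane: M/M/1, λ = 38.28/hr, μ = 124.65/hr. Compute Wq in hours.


ρ = 38.28/124.65 = 0.3071
Wq = ρ/(μ−λ) = 0.3071/(124.65 − 38.28) = 0.3071/86.37 = 0.003556 hr

Final: 0.003556 hr


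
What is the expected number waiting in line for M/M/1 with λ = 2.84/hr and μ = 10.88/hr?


ρ = 2.84/10.88 = 0.2610
Lq = ρ²/(1−ρ) = 0.06814/0.7390 = 0.09220

Final: 0.09220


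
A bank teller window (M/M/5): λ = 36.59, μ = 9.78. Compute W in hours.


a = 3.7413; ρ = 0.7483; P₀ = 0.018905
Lq = P₀·a^c·ρ/(c!(1−ρ)²) = 1.36351
Wq = Lq/λ = 1.36351/36.59 = 0.03726 hr
W = Wq + 1/μ = 0.03726 + 0.10225 = 0.13951 hr

Final: 0.13951 hr


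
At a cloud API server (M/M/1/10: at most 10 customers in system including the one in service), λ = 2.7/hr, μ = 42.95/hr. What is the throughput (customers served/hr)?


ρ = 0.06286; P_K = (1−ρ)ρ^10/(1−ρ^11) = 9.033e-13
λ_eff = λ(1 − P_K) = 2.7·(1 − 9.033e-13) = 2.7·1.000000 = 2.7000 /hr

Final: 2.7000 /hr


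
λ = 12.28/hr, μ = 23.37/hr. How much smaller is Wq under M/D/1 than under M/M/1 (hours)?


ρ = 12.28/23.37 = 0.5255
Wq(M/M/1) = ρ/(μ−λ) = 0.5255/11.09 = 0.04738 hr
Wq(M/D/1) = ρ/(2(μ−λ)) = 0.02369 hr
Savings = 0.04738 − 0.02369 = 0.02369 hr

Final: 0.02369 hr


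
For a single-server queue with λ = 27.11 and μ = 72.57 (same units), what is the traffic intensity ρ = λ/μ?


ρ = λ/μ = 27.11/72.57 = 0.3736

Final: 0.3736


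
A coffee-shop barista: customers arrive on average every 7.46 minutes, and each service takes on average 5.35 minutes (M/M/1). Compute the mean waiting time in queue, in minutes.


λ = 60/7.46 = 8.0429 /hr
μ = 60/5.35 = 11.2150 /hr
ρ = λ/μ = 8.0429/11.2150 = 0.7172
Wq = ρ/(μ−λ) = 0.7172/(11.2150−8.0429) = 0.22609 hr
In minutes: 0.22609·60 = 13.565 min

Final: 13.565 min


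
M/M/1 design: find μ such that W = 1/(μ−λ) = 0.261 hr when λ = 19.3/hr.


W = 1/(μ−λ) ⇒ μ − λ = 1/W = 1/0.261 = 3.8314
μ = λ + 1/W = 19.3 + 3.8314 = 23.1314 per hr

Final: 23.1314 /hr


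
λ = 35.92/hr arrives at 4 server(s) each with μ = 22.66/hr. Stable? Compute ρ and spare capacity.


Total capacity cμ = 4·22.66 = 90.64/hr
ρ = λ/(cμ) = 35.92/90.64 = 0.3963
Stable ⇔ ρ < 1: YES
Spare capacity = cμ − λ = 90.64 − 35.92 = 54.72/hr

Final: ρ = 0.3963; stable; margin = 54.72/hr


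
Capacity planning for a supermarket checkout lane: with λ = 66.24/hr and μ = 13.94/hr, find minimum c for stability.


Stability requires cμ > λ ⇔ c > λ/μ.
λ/μ = 66.24/13.94 = 4.7518
Minimum integer c = ⌊4.7518⌋ + 1 = 5
Check: 5·13.94 = 69.70 > 66.24, while 4·13.94 = 55.76 ≤ 66.24

Final: 5 servers


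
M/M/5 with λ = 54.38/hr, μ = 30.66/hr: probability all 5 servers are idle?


a = λ/μ = 54.38/30.66 = 1.7736; ρ = a/c = 0.3547
Σ_{k=0}^{4} a^k/k! (terms k=0..4) = 1.00000 + 1.77365 + 1.57291 + 0.92993 + 0.41234 = 5.68883
Tail: a^5/(5!(1−ρ)) = 17.55235/(120·0.6453) = 0.22668
P₀ = 1/(5.68883 + 0.22668) = 1/5.91551 = 0.169047

Final: 0.169047


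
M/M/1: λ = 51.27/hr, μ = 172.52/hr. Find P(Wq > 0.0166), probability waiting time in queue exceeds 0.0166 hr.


ρ = 51.27/172.52 = 0.2972
P(Wq > t) = ρ·e^{−(μ−λ)t} = 0.2972·e^{−2.0128}
= 0.2972·0.133621 = 0.039710

Final: 0.039710
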